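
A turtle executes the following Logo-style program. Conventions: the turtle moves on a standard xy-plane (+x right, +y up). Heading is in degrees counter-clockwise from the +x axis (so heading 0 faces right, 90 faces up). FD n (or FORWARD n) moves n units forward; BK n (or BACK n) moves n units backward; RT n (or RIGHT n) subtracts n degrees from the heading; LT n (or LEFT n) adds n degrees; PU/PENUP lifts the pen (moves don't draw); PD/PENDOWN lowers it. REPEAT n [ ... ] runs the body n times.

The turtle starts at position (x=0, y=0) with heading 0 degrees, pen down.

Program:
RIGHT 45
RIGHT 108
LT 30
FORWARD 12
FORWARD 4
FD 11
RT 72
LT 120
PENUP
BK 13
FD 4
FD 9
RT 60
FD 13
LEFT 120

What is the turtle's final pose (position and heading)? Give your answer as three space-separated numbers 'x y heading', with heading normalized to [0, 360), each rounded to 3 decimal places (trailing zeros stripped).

Executing turtle program step by step:
Start: pos=(0,0), heading=0, pen down
RT 45: heading 0 -> 315
RT 108: heading 315 -> 207
LT 30: heading 207 -> 237
FD 12: (0,0) -> (-6.536,-10.064) [heading=237, draw]
FD 4: (-6.536,-10.064) -> (-8.714,-13.419) [heading=237, draw]
FD 11: (-8.714,-13.419) -> (-14.705,-22.644) [heading=237, draw]
RT 72: heading 237 -> 165
LT 120: heading 165 -> 285
PU: pen up
BK 13: (-14.705,-22.644) -> (-18.07,-10.087) [heading=285, move]
FD 4: (-18.07,-10.087) -> (-17.035,-13.951) [heading=285, move]
FD 9: (-17.035,-13.951) -> (-14.705,-22.644) [heading=285, move]
RT 60: heading 285 -> 225
FD 13: (-14.705,-22.644) -> (-23.898,-31.836) [heading=225, move]
LT 120: heading 225 -> 345
Final: pos=(-23.898,-31.836), heading=345, 3 segment(s) drawn

Answer: -23.898 -31.836 345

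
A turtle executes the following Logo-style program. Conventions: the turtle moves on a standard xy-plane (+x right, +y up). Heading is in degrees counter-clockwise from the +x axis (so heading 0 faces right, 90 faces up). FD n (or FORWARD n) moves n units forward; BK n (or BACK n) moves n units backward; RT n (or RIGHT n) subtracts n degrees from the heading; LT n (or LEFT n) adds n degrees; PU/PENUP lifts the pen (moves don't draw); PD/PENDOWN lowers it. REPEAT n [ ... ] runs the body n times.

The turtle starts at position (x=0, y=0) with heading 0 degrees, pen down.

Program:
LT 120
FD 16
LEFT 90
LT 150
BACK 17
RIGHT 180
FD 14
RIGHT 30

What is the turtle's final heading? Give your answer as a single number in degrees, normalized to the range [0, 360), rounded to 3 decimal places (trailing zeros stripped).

Executing turtle program step by step:
Start: pos=(0,0), heading=0, pen down
LT 120: heading 0 -> 120
FD 16: (0,0) -> (-8,13.856) [heading=120, draw]
LT 90: heading 120 -> 210
LT 150: heading 210 -> 0
BK 17: (-8,13.856) -> (-25,13.856) [heading=0, draw]
RT 180: heading 0 -> 180
FD 14: (-25,13.856) -> (-39,13.856) [heading=180, draw]
RT 30: heading 180 -> 150
Final: pos=(-39,13.856), heading=150, 3 segment(s) drawn

Answer: 150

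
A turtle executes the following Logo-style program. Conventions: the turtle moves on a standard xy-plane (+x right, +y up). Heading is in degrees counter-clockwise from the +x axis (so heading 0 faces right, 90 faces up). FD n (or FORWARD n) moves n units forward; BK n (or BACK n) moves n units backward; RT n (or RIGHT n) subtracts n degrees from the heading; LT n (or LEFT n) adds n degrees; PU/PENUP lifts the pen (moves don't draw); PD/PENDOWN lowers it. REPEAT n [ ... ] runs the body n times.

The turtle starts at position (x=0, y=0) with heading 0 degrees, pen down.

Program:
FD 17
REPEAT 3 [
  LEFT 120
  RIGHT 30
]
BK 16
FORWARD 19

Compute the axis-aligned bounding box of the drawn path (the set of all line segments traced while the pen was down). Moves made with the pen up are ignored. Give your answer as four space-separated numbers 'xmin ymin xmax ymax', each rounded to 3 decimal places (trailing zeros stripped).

Executing turtle program step by step:
Start: pos=(0,0), heading=0, pen down
FD 17: (0,0) -> (17,0) [heading=0, draw]
REPEAT 3 [
  -- iteration 1/3 --
  LT 120: heading 0 -> 120
  RT 30: heading 120 -> 90
  -- iteration 2/3 --
  LT 120: heading 90 -> 210
  RT 30: heading 210 -> 180
  -- iteration 3/3 --
  LT 120: heading 180 -> 300
  RT 30: heading 300 -> 270
]
BK 16: (17,0) -> (17,16) [heading=270, draw]
FD 19: (17,16) -> (17,-3) [heading=270, draw]
Final: pos=(17,-3), heading=270, 3 segment(s) drawn

Segment endpoints: x in {0, 17, 17}, y in {-3, 0, 16}
xmin=0, ymin=-3, xmax=17, ymax=16

Answer: 0 -3 17 16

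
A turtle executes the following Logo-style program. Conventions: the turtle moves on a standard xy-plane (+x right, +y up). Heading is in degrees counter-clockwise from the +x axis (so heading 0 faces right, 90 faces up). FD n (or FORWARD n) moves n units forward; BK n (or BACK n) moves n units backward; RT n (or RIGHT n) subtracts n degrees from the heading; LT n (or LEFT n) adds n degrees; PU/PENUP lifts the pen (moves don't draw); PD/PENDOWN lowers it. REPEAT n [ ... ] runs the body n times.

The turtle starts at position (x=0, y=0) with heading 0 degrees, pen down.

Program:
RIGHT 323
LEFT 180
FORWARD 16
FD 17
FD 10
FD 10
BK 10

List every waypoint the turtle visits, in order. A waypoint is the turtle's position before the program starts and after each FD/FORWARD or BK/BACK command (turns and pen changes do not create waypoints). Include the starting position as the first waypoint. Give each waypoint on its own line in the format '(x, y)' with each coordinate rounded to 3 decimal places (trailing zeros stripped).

Answer: (0, 0)
(-12.778, -9.629)
(-26.355, -19.86)
(-34.341, -25.878)
(-42.328, -31.896)
(-34.341, -25.878)

Derivation:
Executing turtle program step by step:
Start: pos=(0,0), heading=0, pen down
RT 323: heading 0 -> 37
LT 180: heading 37 -> 217
FD 16: (0,0) -> (-12.778,-9.629) [heading=217, draw]
FD 17: (-12.778,-9.629) -> (-26.355,-19.86) [heading=217, draw]
FD 10: (-26.355,-19.86) -> (-34.341,-25.878) [heading=217, draw]
FD 10: (-34.341,-25.878) -> (-42.328,-31.896) [heading=217, draw]
BK 10: (-42.328,-31.896) -> (-34.341,-25.878) [heading=217, draw]
Final: pos=(-34.341,-25.878), heading=217, 5 segment(s) drawn
Waypoints (6 total):
(0, 0)
(-12.778, -9.629)
(-26.355, -19.86)
(-34.341, -25.878)
(-42.328, -31.896)
(-34.341, -25.878)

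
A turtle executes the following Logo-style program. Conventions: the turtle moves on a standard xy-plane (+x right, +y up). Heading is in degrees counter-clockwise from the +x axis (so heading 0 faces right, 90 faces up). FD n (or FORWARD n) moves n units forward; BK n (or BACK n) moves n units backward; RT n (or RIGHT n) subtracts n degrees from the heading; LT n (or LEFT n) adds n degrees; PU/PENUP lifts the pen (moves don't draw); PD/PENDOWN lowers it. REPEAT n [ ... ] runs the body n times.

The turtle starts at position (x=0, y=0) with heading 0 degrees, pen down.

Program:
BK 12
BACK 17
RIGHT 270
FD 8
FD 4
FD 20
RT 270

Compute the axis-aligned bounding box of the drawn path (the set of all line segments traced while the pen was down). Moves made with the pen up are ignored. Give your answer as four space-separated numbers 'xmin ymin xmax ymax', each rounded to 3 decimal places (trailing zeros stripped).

Answer: -29 0 0 32

Derivation:
Executing turtle program step by step:
Start: pos=(0,0), heading=0, pen down
BK 12: (0,0) -> (-12,0) [heading=0, draw]
BK 17: (-12,0) -> (-29,0) [heading=0, draw]
RT 270: heading 0 -> 90
FD 8: (-29,0) -> (-29,8) [heading=90, draw]
FD 4: (-29,8) -> (-29,12) [heading=90, draw]
FD 20: (-29,12) -> (-29,32) [heading=90, draw]
RT 270: heading 90 -> 180
Final: pos=(-29,32), heading=180, 5 segment(s) drawn

Segment endpoints: x in {-29, -29, -12, 0}, y in {0, 8, 12, 32}
xmin=-29, ymin=0, xmax=0, ymax=32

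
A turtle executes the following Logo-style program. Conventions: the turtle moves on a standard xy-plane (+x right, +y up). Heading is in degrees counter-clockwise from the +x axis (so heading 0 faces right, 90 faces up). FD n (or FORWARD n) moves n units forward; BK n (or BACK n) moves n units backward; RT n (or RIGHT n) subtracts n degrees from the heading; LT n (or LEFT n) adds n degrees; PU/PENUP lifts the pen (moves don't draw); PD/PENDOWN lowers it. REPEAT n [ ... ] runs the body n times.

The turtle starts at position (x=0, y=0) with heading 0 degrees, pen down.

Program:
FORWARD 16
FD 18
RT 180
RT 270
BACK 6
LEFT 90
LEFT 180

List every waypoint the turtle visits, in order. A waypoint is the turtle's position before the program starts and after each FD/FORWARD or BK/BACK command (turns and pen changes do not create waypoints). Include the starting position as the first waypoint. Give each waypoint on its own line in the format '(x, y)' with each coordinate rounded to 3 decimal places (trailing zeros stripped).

Executing turtle program step by step:
Start: pos=(0,0), heading=0, pen down
FD 16: (0,0) -> (16,0) [heading=0, draw]
FD 18: (16,0) -> (34,0) [heading=0, draw]
RT 180: heading 0 -> 180
RT 270: heading 180 -> 270
BK 6: (34,0) -> (34,6) [heading=270, draw]
LT 90: heading 270 -> 0
LT 180: heading 0 -> 180
Final: pos=(34,6), heading=180, 3 segment(s) drawn
Waypoints (4 total):
(0, 0)
(16, 0)
(34, 0)
(34, 6)

Answer: (0, 0)
(16, 0)
(34, 0)
(34, 6)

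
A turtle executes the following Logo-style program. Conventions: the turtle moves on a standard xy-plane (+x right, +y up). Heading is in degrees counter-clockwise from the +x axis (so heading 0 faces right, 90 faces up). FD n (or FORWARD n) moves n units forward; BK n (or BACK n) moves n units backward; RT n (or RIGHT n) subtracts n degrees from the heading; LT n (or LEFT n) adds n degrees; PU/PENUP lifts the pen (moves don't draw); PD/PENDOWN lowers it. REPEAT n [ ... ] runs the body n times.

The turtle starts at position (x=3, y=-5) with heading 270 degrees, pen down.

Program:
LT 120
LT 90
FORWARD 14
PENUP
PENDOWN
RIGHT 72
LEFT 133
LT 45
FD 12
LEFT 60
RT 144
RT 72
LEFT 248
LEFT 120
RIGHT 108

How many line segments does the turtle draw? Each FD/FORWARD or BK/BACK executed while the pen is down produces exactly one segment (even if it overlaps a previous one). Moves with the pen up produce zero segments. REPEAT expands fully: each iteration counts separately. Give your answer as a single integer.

Executing turtle program step by step:
Start: pos=(3,-5), heading=270, pen down
LT 120: heading 270 -> 30
LT 90: heading 30 -> 120
FD 14: (3,-5) -> (-4,7.124) [heading=120, draw]
PU: pen up
PD: pen down
RT 72: heading 120 -> 48
LT 133: heading 48 -> 181
LT 45: heading 181 -> 226
FD 12: (-4,7.124) -> (-12.336,-1.508) [heading=226, draw]
LT 60: heading 226 -> 286
RT 144: heading 286 -> 142
RT 72: heading 142 -> 70
LT 248: heading 70 -> 318
LT 120: heading 318 -> 78
RT 108: heading 78 -> 330
Final: pos=(-12.336,-1.508), heading=330, 2 segment(s) drawn
Segments drawn: 2

Answer: 2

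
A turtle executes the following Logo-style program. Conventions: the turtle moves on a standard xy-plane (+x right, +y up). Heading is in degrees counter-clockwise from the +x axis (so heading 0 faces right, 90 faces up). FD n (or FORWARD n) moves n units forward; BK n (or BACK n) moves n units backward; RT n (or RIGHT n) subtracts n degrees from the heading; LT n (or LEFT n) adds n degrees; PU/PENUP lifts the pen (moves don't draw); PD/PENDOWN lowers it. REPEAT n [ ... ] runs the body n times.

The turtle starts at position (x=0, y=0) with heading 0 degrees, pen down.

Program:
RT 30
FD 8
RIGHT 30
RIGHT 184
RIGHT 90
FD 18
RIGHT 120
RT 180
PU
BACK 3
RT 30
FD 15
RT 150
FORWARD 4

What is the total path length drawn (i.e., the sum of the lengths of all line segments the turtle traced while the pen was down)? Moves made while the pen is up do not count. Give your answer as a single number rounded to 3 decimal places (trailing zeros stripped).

Executing turtle program step by step:
Start: pos=(0,0), heading=0, pen down
RT 30: heading 0 -> 330
FD 8: (0,0) -> (6.928,-4) [heading=330, draw]
RT 30: heading 330 -> 300
RT 184: heading 300 -> 116
RT 90: heading 116 -> 26
FD 18: (6.928,-4) -> (23.106,3.891) [heading=26, draw]
RT 120: heading 26 -> 266
RT 180: heading 266 -> 86
PU: pen up
BK 3: (23.106,3.891) -> (22.897,0.898) [heading=86, move]
RT 30: heading 86 -> 56
FD 15: (22.897,0.898) -> (31.285,13.334) [heading=56, move]
RT 150: heading 56 -> 266
FD 4: (31.285,13.334) -> (31.006,9.343) [heading=266, move]
Final: pos=(31.006,9.343), heading=266, 2 segment(s) drawn

Segment lengths:
  seg 1: (0,0) -> (6.928,-4), length = 8
  seg 2: (6.928,-4) -> (23.106,3.891), length = 18
Total = 26

Answer: 26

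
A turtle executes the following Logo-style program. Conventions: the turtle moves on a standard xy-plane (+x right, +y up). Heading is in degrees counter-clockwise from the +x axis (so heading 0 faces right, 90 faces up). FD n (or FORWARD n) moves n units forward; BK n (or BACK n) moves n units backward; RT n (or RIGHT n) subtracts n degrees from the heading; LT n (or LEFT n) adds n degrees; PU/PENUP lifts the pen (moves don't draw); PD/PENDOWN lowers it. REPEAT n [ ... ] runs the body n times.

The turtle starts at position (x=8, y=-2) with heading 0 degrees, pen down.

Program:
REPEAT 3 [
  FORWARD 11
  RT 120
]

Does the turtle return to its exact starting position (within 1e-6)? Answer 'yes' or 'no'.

Answer: yes

Derivation:
Executing turtle program step by step:
Start: pos=(8,-2), heading=0, pen down
REPEAT 3 [
  -- iteration 1/3 --
  FD 11: (8,-2) -> (19,-2) [heading=0, draw]
  RT 120: heading 0 -> 240
  -- iteration 2/3 --
  FD 11: (19,-2) -> (13.5,-11.526) [heading=240, draw]
  RT 120: heading 240 -> 120
  -- iteration 3/3 --
  FD 11: (13.5,-11.526) -> (8,-2) [heading=120, draw]
  RT 120: heading 120 -> 0
]
Final: pos=(8,-2), heading=0, 3 segment(s) drawn

Start position: (8, -2)
Final position: (8, -2)
Distance = 0; < 1e-6 -> CLOSED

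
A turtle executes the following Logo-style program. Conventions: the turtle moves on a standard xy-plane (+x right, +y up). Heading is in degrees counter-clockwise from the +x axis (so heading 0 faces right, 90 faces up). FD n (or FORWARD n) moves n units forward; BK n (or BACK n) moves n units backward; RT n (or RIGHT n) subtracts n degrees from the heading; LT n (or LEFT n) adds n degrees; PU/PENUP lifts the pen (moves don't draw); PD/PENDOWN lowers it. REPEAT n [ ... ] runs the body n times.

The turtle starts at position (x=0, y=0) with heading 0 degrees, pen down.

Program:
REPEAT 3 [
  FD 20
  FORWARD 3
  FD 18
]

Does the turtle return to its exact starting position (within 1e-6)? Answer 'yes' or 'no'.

Answer: no

Derivation:
Executing turtle program step by step:
Start: pos=(0,0), heading=0, pen down
REPEAT 3 [
  -- iteration 1/3 --
  FD 20: (0,0) -> (20,0) [heading=0, draw]
  FD 3: (20,0) -> (23,0) [heading=0, draw]
  FD 18: (23,0) -> (41,0) [heading=0, draw]
  -- iteration 2/3 --
  FD 20: (41,0) -> (61,0) [heading=0, draw]
  FD 3: (61,0) -> (64,0) [heading=0, draw]
  FD 18: (64,0) -> (82,0) [heading=0, draw]
  -- iteration 3/3 --
  FD 20: (82,0) -> (102,0) [heading=0, draw]
  FD 3: (102,0) -> (105,0) [heading=0, draw]
  FD 18: (105,0) -> (123,0) [heading=0, draw]
]
Final: pos=(123,0), heading=0, 9 segment(s) drawn

Start position: (0, 0)
Final position: (123, 0)
Distance = 123; >= 1e-6 -> NOT closed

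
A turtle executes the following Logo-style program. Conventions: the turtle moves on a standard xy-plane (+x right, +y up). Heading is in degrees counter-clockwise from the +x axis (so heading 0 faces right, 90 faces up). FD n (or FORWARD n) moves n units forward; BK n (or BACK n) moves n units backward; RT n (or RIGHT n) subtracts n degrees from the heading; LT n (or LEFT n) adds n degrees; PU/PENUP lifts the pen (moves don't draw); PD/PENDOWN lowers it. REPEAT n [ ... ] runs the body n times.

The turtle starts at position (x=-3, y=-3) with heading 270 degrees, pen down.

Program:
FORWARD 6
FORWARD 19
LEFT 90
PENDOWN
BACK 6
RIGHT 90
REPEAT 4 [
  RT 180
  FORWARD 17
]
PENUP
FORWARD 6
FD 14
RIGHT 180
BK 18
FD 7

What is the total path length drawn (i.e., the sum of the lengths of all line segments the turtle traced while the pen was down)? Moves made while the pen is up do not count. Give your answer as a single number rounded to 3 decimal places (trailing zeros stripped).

Executing turtle program step by step:
Start: pos=(-3,-3), heading=270, pen down
FD 6: (-3,-3) -> (-3,-9) [heading=270, draw]
FD 19: (-3,-9) -> (-3,-28) [heading=270, draw]
LT 90: heading 270 -> 0
PD: pen down
BK 6: (-3,-28) -> (-9,-28) [heading=0, draw]
RT 90: heading 0 -> 270
REPEAT 4 [
  -- iteration 1/4 --
  RT 180: heading 270 -> 90
  FD 17: (-9,-28) -> (-9,-11) [heading=90, draw]
  -- iteration 2/4 --
  RT 180: heading 90 -> 270
  FD 17: (-9,-11) -> (-9,-28) [heading=270, draw]
  -- iteration 3/4 --
  RT 180: heading 270 -> 90
  FD 17: (-9,-28) -> (-9,-11) [heading=90, draw]
  -- iteration 4/4 --
  RT 180: heading 90 -> 270
  FD 17: (-9,-11) -> (-9,-28) [heading=270, draw]
]
PU: pen up
FD 6: (-9,-28) -> (-9,-34) [heading=270, move]
FD 14: (-9,-34) -> (-9,-48) [heading=270, move]
RT 180: heading 270 -> 90
BK 18: (-9,-48) -> (-9,-66) [heading=90, move]
FD 7: (-9,-66) -> (-9,-59) [heading=90, move]
Final: pos=(-9,-59), heading=90, 7 segment(s) drawn

Segment lengths:
  seg 1: (-3,-3) -> (-3,-9), length = 6
  seg 2: (-3,-9) -> (-3,-28), length = 19
  seg 3: (-3,-28) -> (-9,-28), length = 6
  seg 4: (-9,-28) -> (-9,-11), length = 17
  seg 5: (-9,-11) -> (-9,-28), length = 17
  seg 6: (-9,-28) -> (-9,-11), length = 17
  seg 7: (-9,-11) -> (-9,-28), length = 17
Total = 99

Answer: 99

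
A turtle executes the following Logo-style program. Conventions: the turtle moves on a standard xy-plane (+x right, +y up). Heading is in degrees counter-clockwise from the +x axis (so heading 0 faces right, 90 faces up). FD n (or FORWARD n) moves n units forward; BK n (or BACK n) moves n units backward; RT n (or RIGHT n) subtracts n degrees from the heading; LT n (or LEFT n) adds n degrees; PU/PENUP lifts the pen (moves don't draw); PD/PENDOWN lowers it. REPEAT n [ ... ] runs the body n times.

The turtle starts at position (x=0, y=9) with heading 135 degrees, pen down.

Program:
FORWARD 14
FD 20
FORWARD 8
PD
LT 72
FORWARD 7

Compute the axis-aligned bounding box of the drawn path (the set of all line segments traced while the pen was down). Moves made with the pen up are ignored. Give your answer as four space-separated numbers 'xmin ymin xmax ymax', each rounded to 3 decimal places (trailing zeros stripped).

Answer: -35.936 9 0 38.698

Derivation:
Executing turtle program step by step:
Start: pos=(0,9), heading=135, pen down
FD 14: (0,9) -> (-9.899,18.899) [heading=135, draw]
FD 20: (-9.899,18.899) -> (-24.042,33.042) [heading=135, draw]
FD 8: (-24.042,33.042) -> (-29.698,38.698) [heading=135, draw]
PD: pen down
LT 72: heading 135 -> 207
FD 7: (-29.698,38.698) -> (-35.936,35.521) [heading=207, draw]
Final: pos=(-35.936,35.521), heading=207, 4 segment(s) drawn

Segment endpoints: x in {-35.936, -29.698, -24.042, -9.899, 0}, y in {9, 18.899, 33.042, 35.521, 38.698}
xmin=-35.936, ymin=9, xmax=0, ymax=38.698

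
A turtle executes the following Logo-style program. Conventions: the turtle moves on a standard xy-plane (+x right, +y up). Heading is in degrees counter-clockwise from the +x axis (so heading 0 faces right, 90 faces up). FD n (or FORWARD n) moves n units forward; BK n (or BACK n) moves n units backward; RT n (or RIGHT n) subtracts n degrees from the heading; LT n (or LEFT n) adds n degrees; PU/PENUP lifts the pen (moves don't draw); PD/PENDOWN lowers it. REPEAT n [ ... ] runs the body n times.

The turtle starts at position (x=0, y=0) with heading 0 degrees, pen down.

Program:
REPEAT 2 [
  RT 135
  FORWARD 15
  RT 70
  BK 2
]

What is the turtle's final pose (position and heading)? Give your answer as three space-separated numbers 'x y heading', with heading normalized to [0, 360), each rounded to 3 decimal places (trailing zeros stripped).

Answer: 4.016 -4.789 310

Derivation:
Executing turtle program step by step:
Start: pos=(0,0), heading=0, pen down
REPEAT 2 [
  -- iteration 1/2 --
  RT 135: heading 0 -> 225
  FD 15: (0,0) -> (-10.607,-10.607) [heading=225, draw]
  RT 70: heading 225 -> 155
  BK 2: (-10.607,-10.607) -> (-8.794,-11.452) [heading=155, draw]
  -- iteration 2/2 --
  RT 135: heading 155 -> 20
  FD 15: (-8.794,-11.452) -> (5.301,-6.322) [heading=20, draw]
  RT 70: heading 20 -> 310
  BK 2: (5.301,-6.322) -> (4.016,-4.789) [heading=310, draw]
]
Final: pos=(4.016,-4.789), heading=310, 4 segment(s) drawn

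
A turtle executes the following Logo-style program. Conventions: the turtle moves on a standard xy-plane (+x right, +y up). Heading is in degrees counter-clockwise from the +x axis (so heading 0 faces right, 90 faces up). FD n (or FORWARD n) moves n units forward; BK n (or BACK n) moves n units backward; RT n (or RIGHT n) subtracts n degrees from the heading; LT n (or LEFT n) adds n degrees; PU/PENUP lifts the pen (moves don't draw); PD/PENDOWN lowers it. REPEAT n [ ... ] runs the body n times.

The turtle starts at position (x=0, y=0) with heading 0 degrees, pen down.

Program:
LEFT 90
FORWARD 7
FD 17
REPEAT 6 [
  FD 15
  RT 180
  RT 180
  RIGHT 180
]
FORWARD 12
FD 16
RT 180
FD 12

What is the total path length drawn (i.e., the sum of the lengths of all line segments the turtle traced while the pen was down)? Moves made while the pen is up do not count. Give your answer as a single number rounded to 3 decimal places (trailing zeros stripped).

Answer: 154

Derivation:
Executing turtle program step by step:
Start: pos=(0,0), heading=0, pen down
LT 90: heading 0 -> 90
FD 7: (0,0) -> (0,7) [heading=90, draw]
FD 17: (0,7) -> (0,24) [heading=90, draw]
REPEAT 6 [
  -- iteration 1/6 --
  FD 15: (0,24) -> (0,39) [heading=90, draw]
  RT 180: heading 90 -> 270
  RT 180: heading 270 -> 90
  RT 180: heading 90 -> 270
  -- iteration 2/6 --
  FD 15: (0,39) -> (0,24) [heading=270, draw]
  RT 180: heading 270 -> 90
  RT 180: heading 90 -> 270
  RT 180: heading 270 -> 90
  -- iteration 3/6 --
  FD 15: (0,24) -> (0,39) [heading=90, draw]
  RT 180: heading 90 -> 270
  RT 180: heading 270 -> 90
  RT 180: heading 90 -> 270
  -- iteration 4/6 --
  FD 15: (0,39) -> (0,24) [heading=270, draw]
  RT 180: heading 270 -> 90
  RT 180: heading 90 -> 270
  RT 180: heading 270 -> 90
  -- iteration 5/6 --
  FD 15: (0,24) -> (0,39) [heading=90, draw]
  RT 180: heading 90 -> 270
  RT 180: heading 270 -> 90
  RT 180: heading 90 -> 270
  -- iteration 6/6 --
  FD 15: (0,39) -> (0,24) [heading=270, draw]
  RT 180: heading 270 -> 90
  RT 180: heading 90 -> 270
  RT 180: heading 270 -> 90
]
FD 12: (0,24) -> (0,36) [heading=90, draw]
FD 16: (0,36) -> (0,52) [heading=90, draw]
RT 180: heading 90 -> 270
FD 12: (0,52) -> (0,40) [heading=270, draw]
Final: pos=(0,40), heading=270, 11 segment(s) drawn

Segment lengths:
  seg 1: (0,0) -> (0,7), length = 7
  seg 2: (0,7) -> (0,24), length = 17
  seg 3: (0,24) -> (0,39), length = 15
  seg 4: (0,39) -> (0,24), length = 15
  seg 5: (0,24) -> (0,39), length = 15
  seg 6: (0,39) -> (0,24), length = 15
  seg 7: (0,24) -> (0,39), length = 15
  seg 8: (0,39) -> (0,24), length = 15
  seg 9: (0,24) -> (0,36), length = 12
  seg 10: (0,36) -> (0,52), length = 16
  seg 11: (0,52) -> (0,40), length = 12
Total = 154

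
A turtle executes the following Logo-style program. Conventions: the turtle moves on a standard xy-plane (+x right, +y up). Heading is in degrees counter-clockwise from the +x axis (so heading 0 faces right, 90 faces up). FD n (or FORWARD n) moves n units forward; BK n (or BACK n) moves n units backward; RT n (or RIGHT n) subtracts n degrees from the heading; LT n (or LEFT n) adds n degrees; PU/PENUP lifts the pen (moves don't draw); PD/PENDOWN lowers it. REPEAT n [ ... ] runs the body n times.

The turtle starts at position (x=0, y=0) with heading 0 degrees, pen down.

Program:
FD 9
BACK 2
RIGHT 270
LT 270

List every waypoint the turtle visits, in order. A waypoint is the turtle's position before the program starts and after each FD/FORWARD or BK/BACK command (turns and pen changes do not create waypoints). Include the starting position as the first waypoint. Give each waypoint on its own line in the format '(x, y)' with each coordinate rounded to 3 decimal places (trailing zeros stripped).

Answer: (0, 0)
(9, 0)
(7, 0)

Derivation:
Executing turtle program step by step:
Start: pos=(0,0), heading=0, pen down
FD 9: (0,0) -> (9,0) [heading=0, draw]
BK 2: (9,0) -> (7,0) [heading=0, draw]
RT 270: heading 0 -> 90
LT 270: heading 90 -> 0
Final: pos=(7,0), heading=0, 2 segment(s) drawn
Waypoints (3 total):
(0, 0)
(9, 0)
(7, 0)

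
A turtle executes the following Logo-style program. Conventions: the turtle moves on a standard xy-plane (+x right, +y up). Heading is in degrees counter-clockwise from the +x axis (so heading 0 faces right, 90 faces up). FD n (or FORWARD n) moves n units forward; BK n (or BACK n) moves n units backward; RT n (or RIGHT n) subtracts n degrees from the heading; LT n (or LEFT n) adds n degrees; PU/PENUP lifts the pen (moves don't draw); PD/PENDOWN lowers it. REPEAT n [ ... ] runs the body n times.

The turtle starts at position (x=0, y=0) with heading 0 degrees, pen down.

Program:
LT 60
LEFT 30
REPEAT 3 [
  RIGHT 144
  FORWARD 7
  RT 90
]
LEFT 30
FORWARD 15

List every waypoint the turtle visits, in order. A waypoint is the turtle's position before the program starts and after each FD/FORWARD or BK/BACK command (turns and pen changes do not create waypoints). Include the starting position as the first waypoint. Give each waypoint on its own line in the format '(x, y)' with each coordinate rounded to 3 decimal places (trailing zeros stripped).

Answer: (0, 0)
(4.114, -5.663)
(6.278, 0.994)
(-0.38, -1.169)
(-11.527, 8.868)

Derivation:
Executing turtle program step by step:
Start: pos=(0,0), heading=0, pen down
LT 60: heading 0 -> 60
LT 30: heading 60 -> 90
REPEAT 3 [
  -- iteration 1/3 --
  RT 144: heading 90 -> 306
  FD 7: (0,0) -> (4.114,-5.663) [heading=306, draw]
  RT 90: heading 306 -> 216
  -- iteration 2/3 --
  RT 144: heading 216 -> 72
  FD 7: (4.114,-5.663) -> (6.278,0.994) [heading=72, draw]
  RT 90: heading 72 -> 342
  -- iteration 3/3 --
  RT 144: heading 342 -> 198
  FD 7: (6.278,0.994) -> (-0.38,-1.169) [heading=198, draw]
  RT 90: heading 198 -> 108
]
LT 30: heading 108 -> 138
FD 15: (-0.38,-1.169) -> (-11.527,8.868) [heading=138, draw]
Final: pos=(-11.527,8.868), heading=138, 4 segment(s) drawn
Waypoints (5 total):
(0, 0)
(4.114, -5.663)
(6.278, 0.994)
(-0.38, -1.169)
(-11.527, 8.868)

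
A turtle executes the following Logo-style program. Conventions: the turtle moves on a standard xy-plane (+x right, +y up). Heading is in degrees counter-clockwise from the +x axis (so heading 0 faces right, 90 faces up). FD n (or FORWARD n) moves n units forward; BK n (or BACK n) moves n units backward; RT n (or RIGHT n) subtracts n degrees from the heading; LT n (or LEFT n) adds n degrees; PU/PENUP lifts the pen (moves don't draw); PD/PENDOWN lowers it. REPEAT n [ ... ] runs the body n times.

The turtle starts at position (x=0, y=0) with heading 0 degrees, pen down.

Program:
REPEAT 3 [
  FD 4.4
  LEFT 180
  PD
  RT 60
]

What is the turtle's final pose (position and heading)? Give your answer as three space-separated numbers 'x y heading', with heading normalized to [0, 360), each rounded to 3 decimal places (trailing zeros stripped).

Executing turtle program step by step:
Start: pos=(0,0), heading=0, pen down
REPEAT 3 [
  -- iteration 1/3 --
  FD 4.4: (0,0) -> (4.4,0) [heading=0, draw]
  LT 180: heading 0 -> 180
  PD: pen down
  RT 60: heading 180 -> 120
  -- iteration 2/3 --
  FD 4.4: (4.4,0) -> (2.2,3.811) [heading=120, draw]
  LT 180: heading 120 -> 300
  PD: pen down
  RT 60: heading 300 -> 240
  -- iteration 3/3 --
  FD 4.4: (2.2,3.811) -> (0,0) [heading=240, draw]
  LT 180: heading 240 -> 60
  PD: pen down
  RT 60: heading 60 -> 0
]
Final: pos=(0,0), heading=0, 3 segment(s) drawn

Answer: 0 0 0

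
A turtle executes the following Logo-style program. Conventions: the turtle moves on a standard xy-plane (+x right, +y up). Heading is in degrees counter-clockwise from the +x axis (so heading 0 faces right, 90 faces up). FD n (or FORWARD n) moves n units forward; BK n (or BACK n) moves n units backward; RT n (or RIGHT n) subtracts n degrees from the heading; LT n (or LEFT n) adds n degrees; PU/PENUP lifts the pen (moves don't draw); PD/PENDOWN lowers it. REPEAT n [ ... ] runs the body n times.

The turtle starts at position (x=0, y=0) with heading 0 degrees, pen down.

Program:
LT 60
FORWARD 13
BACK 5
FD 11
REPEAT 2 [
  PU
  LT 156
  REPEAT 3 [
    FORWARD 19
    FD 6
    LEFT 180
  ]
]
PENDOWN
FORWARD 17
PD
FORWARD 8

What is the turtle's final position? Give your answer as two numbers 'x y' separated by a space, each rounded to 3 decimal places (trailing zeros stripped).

Answer: -10.725 1.76

Derivation:
Executing turtle program step by step:
Start: pos=(0,0), heading=0, pen down
LT 60: heading 0 -> 60
FD 13: (0,0) -> (6.5,11.258) [heading=60, draw]
BK 5: (6.5,11.258) -> (4,6.928) [heading=60, draw]
FD 11: (4,6.928) -> (9.5,16.454) [heading=60, draw]
REPEAT 2 [
  -- iteration 1/2 --
  PU: pen up
  LT 156: heading 60 -> 216
  REPEAT 3 [
    -- iteration 1/3 --
    FD 19: (9.5,16.454) -> (-5.871,5.287) [heading=216, move]
    FD 6: (-5.871,5.287) -> (-10.725,1.76) [heading=216, move]
    LT 180: heading 216 -> 36
    -- iteration 2/3 --
    FD 19: (-10.725,1.76) -> (4.646,12.928) [heading=36, move]
    FD 6: (4.646,12.928) -> (9.5,16.454) [heading=36, move]
    LT 180: heading 36 -> 216
    -- iteration 3/3 --
    FD 19: (9.5,16.454) -> (-5.871,5.287) [heading=216, move]
    FD 6: (-5.871,5.287) -> (-10.725,1.76) [heading=216, move]
    LT 180: heading 216 -> 36
  ]
  -- iteration 2/2 --
  PU: pen up
  LT 156: heading 36 -> 192
  REPEAT 3 [
    -- iteration 1/3 --
    FD 19: (-10.725,1.76) -> (-29.31,-2.19) [heading=192, move]
    FD 6: (-29.31,-2.19) -> (-35.179,-3.438) [heading=192, move]
    LT 180: heading 192 -> 12
    -- iteration 2/3 --
    FD 19: (-35.179,-3.438) -> (-16.594,0.512) [heading=12, move]
    FD 6: (-16.594,0.512) -> (-10.725,1.76) [heading=12, move]
    LT 180: heading 12 -> 192
    -- iteration 3/3 --
    FD 19: (-10.725,1.76) -> (-29.31,-2.19) [heading=192, move]
    FD 6: (-29.31,-2.19) -> (-35.179,-3.438) [heading=192, move]
    LT 180: heading 192 -> 12
  ]
]
PD: pen down
FD 17: (-35.179,-3.438) -> (-18.551,0.097) [heading=12, draw]
PD: pen down
FD 8: (-18.551,0.097) -> (-10.725,1.76) [heading=12, draw]
Final: pos=(-10.725,1.76), heading=12, 5 segment(s) drawn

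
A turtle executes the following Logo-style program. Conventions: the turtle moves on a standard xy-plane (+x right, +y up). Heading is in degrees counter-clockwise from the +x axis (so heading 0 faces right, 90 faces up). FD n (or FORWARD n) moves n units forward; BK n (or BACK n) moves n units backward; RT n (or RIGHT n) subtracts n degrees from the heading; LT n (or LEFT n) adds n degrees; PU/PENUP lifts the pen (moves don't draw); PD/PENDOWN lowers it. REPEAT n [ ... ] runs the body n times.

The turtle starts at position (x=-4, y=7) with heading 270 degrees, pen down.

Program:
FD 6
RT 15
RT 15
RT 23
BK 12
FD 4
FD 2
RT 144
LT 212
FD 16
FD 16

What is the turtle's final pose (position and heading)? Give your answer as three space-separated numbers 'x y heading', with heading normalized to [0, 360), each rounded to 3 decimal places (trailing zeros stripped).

Answer: 9.074 -26.299 285

Derivation:
Executing turtle program step by step:
Start: pos=(-4,7), heading=270, pen down
FD 6: (-4,7) -> (-4,1) [heading=270, draw]
RT 15: heading 270 -> 255
RT 15: heading 255 -> 240
RT 23: heading 240 -> 217
BK 12: (-4,1) -> (5.584,8.222) [heading=217, draw]
FD 4: (5.584,8.222) -> (2.389,5.815) [heading=217, draw]
FD 2: (2.389,5.815) -> (0.792,4.611) [heading=217, draw]
RT 144: heading 217 -> 73
LT 212: heading 73 -> 285
FD 16: (0.792,4.611) -> (4.933,-10.844) [heading=285, draw]
FD 16: (4.933,-10.844) -> (9.074,-26.299) [heading=285, draw]
Final: pos=(9.074,-26.299), heading=285, 6 segment(s) drawn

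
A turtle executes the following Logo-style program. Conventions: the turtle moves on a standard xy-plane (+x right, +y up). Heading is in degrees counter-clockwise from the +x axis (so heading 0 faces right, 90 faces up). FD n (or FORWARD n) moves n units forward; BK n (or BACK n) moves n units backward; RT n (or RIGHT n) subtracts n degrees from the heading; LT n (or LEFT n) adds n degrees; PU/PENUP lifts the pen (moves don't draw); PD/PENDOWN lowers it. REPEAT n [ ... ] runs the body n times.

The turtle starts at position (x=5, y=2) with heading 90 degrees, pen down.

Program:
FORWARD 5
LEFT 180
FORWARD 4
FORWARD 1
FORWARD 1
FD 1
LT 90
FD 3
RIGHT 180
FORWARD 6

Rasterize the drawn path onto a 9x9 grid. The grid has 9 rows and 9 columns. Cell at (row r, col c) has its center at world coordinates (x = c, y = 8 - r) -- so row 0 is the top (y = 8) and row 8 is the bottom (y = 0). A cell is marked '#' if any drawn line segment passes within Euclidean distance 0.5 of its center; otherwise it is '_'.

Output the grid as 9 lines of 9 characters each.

Segment 0: (5,2) -> (5,7)
Segment 1: (5,7) -> (5,3)
Segment 2: (5,3) -> (5,2)
Segment 3: (5,2) -> (5,1)
Segment 4: (5,1) -> (5,0)
Segment 5: (5,0) -> (8,-0)
Segment 6: (8,-0) -> (2,0)

Answer: _________
_____#___
_____#___
_____#___
_____#___
_____#___
_____#___
_____#___
__#######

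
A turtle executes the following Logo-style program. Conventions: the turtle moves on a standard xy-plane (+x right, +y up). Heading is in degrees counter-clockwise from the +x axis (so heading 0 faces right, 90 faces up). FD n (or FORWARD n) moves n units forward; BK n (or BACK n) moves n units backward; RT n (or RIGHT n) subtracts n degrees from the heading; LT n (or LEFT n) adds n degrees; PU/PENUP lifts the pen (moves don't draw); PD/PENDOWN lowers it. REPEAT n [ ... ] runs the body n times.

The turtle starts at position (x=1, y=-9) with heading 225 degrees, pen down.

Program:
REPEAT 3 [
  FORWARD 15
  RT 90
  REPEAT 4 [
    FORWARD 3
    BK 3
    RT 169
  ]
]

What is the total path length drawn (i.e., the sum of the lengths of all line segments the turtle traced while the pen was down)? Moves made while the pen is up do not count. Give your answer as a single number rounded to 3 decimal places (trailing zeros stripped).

Answer: 117

Derivation:
Executing turtle program step by step:
Start: pos=(1,-9), heading=225, pen down
REPEAT 3 [
  -- iteration 1/3 --
  FD 15: (1,-9) -> (-9.607,-19.607) [heading=225, draw]
  RT 90: heading 225 -> 135
  REPEAT 4 [
    -- iteration 1/4 --
    FD 3: (-9.607,-19.607) -> (-11.728,-17.485) [heading=135, draw]
    BK 3: (-11.728,-17.485) -> (-9.607,-19.607) [heading=135, draw]
    RT 169: heading 135 -> 326
    -- iteration 2/4 --
    FD 3: (-9.607,-19.607) -> (-7.119,-21.284) [heading=326, draw]
    BK 3: (-7.119,-21.284) -> (-9.607,-19.607) [heading=326, draw]
    RT 169: heading 326 -> 157
    -- iteration 3/4 --
    FD 3: (-9.607,-19.607) -> (-12.368,-18.434) [heading=157, draw]
    BK 3: (-12.368,-18.434) -> (-9.607,-19.607) [heading=157, draw]
    RT 169: heading 157 -> 348
    -- iteration 4/4 --
    FD 3: (-9.607,-19.607) -> (-6.672,-20.23) [heading=348, draw]
    BK 3: (-6.672,-20.23) -> (-9.607,-19.607) [heading=348, draw]
    RT 169: heading 348 -> 179
  ]
  -- iteration 2/3 --
  FD 15: (-9.607,-19.607) -> (-24.604,-19.345) [heading=179, draw]
  RT 90: heading 179 -> 89
  REPEAT 4 [
    -- iteration 1/4 --
    FD 3: (-24.604,-19.345) -> (-24.552,-16.345) [heading=89, draw]
    BK 3: (-24.552,-16.345) -> (-24.604,-19.345) [heading=89, draw]
    RT 169: heading 89 -> 280
    -- iteration 2/4 --
    FD 3: (-24.604,-19.345) -> (-24.083,-22.299) [heading=280, draw]
    BK 3: (-24.083,-22.299) -> (-24.604,-19.345) [heading=280, draw]
    RT 169: heading 280 -> 111
    -- iteration 3/4 --
    FD 3: (-24.604,-19.345) -> (-25.679,-16.544) [heading=111, draw]
    BK 3: (-25.679,-16.544) -> (-24.604,-19.345) [heading=111, draw]
    RT 169: heading 111 -> 302
    -- iteration 4/4 --
    FD 3: (-24.604,-19.345) -> (-23.015,-21.889) [heading=302, draw]
    BK 3: (-23.015,-21.889) -> (-24.604,-19.345) [heading=302, draw]
    RT 169: heading 302 -> 133
  ]
  -- iteration 3/3 --
  FD 15: (-24.604,-19.345) -> (-34.834,-8.375) [heading=133, draw]
  RT 90: heading 133 -> 43
  REPEAT 4 [
    -- iteration 1/4 --
    FD 3: (-34.834,-8.375) -> (-32.64,-6.329) [heading=43, draw]
    BK 3: (-32.64,-6.329) -> (-34.834,-8.375) [heading=43, draw]
    RT 169: heading 43 -> 234
    -- iteration 2/4 --
    FD 3: (-34.834,-8.375) -> (-36.598,-10.802) [heading=234, draw]
    BK 3: (-36.598,-10.802) -> (-34.834,-8.375) [heading=234, draw]
    RT 169: heading 234 -> 65
    -- iteration 3/4 --
    FD 3: (-34.834,-8.375) -> (-33.566,-5.656) [heading=65, draw]
    BK 3: (-33.566,-5.656) -> (-34.834,-8.375) [heading=65, draw]
    RT 169: heading 65 -> 256
    -- iteration 4/4 --
    FD 3: (-34.834,-8.375) -> (-35.56,-11.285) [heading=256, draw]
    BK 3: (-35.56,-11.285) -> (-34.834,-8.375) [heading=256, draw]
    RT 169: heading 256 -> 87
  ]
]
Final: pos=(-34.834,-8.375), heading=87, 27 segment(s) drawn

Segment lengths:
  seg 1: (1,-9) -> (-9.607,-19.607), length = 15
  seg 2: (-9.607,-19.607) -> (-11.728,-17.485), length = 3
  seg 3: (-11.728,-17.485) -> (-9.607,-19.607), length = 3
  seg 4: (-9.607,-19.607) -> (-7.119,-21.284), length = 3
  seg 5: (-7.119,-21.284) -> (-9.607,-19.607), length = 3
  seg 6: (-9.607,-19.607) -> (-12.368,-18.434), length = 3
  seg 7: (-12.368,-18.434) -> (-9.607,-19.607), length = 3
  seg 8: (-9.607,-19.607) -> (-6.672,-20.23), length = 3
  seg 9: (-6.672,-20.23) -> (-9.607,-19.607), length = 3
  seg 10: (-9.607,-19.607) -> (-24.604,-19.345), length = 15
  seg 11: (-24.604,-19.345) -> (-24.552,-16.345), length = 3
  seg 12: (-24.552,-16.345) -> (-24.604,-19.345), length = 3
  seg 13: (-24.604,-19.345) -> (-24.083,-22.299), length = 3
  seg 14: (-24.083,-22.299) -> (-24.604,-19.345), length = 3
  seg 15: (-24.604,-19.345) -> (-25.679,-16.544), length = 3
  seg 16: (-25.679,-16.544) -> (-24.604,-19.345), length = 3
  seg 17: (-24.604,-19.345) -> (-23.015,-21.889), length = 3
  seg 18: (-23.015,-21.889) -> (-24.604,-19.345), length = 3
  seg 19: (-24.604,-19.345) -> (-34.834,-8.375), length = 15
  seg 20: (-34.834,-8.375) -> (-32.64,-6.329), length = 3
  seg 21: (-32.64,-6.329) -> (-34.834,-8.375), length = 3
  seg 22: (-34.834,-8.375) -> (-36.598,-10.802), length = 3
  seg 23: (-36.598,-10.802) -> (-34.834,-8.375), length = 3
  seg 24: (-34.834,-8.375) -> (-33.566,-5.656), length = 3
  seg 25: (-33.566,-5.656) -> (-34.834,-8.375), length = 3
  seg 26: (-34.834,-8.375) -> (-35.56,-11.285), length = 3
  seg 27: (-35.56,-11.285) -> (-34.834,-8.375), length = 3
Total = 117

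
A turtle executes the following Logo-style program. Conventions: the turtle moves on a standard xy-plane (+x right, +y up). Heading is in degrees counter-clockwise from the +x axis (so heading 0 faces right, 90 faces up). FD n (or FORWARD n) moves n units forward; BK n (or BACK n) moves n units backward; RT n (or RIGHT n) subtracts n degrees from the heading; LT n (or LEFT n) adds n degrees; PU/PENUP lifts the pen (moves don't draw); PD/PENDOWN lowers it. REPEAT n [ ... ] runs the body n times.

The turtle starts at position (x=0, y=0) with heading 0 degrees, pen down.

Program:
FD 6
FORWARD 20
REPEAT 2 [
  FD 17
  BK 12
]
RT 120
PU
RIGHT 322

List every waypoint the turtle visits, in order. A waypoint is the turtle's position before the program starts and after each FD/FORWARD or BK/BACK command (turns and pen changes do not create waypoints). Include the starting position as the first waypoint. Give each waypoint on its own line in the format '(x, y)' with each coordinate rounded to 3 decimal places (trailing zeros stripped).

Answer: (0, 0)
(6, 0)
(26, 0)
(43, 0)
(31, 0)
(48, 0)
(36, 0)

Derivation:
Executing turtle program step by step:
Start: pos=(0,0), heading=0, pen down
FD 6: (0,0) -> (6,0) [heading=0, draw]
FD 20: (6,0) -> (26,0) [heading=0, draw]
REPEAT 2 [
  -- iteration 1/2 --
  FD 17: (26,0) -> (43,0) [heading=0, draw]
  BK 12: (43,0) -> (31,0) [heading=0, draw]
  -- iteration 2/2 --
  FD 17: (31,0) -> (48,0) [heading=0, draw]
  BK 12: (48,0) -> (36,0) [heading=0, draw]
]
RT 120: heading 0 -> 240
PU: pen up
RT 322: heading 240 -> 278
Final: pos=(36,0), heading=278, 6 segment(s) drawn
Waypoints (7 total):
(0, 0)
(6, 0)
(26, 0)
(43, 0)
(31, 0)
(48, 0)
(36, 0)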